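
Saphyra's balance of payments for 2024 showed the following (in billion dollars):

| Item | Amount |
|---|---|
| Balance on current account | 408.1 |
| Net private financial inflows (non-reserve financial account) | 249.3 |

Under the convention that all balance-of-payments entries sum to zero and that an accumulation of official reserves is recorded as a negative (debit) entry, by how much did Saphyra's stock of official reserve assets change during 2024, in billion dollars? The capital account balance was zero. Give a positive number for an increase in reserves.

657.4

Official reserve transactions balance = -(408.1 + 249.3) = -657.4
An accumulation of reserves is recorded as a debit (negative entry), so the change in the stock of reserves is the negative of that balance.
Change in official reserves = -(-657.4) = 657.4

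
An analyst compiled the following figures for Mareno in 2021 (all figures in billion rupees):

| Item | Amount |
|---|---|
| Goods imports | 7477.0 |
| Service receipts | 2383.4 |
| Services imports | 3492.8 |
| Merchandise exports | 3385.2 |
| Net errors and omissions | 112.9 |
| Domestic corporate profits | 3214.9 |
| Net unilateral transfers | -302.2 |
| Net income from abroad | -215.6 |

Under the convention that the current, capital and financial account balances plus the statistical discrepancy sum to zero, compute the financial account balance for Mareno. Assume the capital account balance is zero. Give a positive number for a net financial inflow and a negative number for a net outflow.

Goods balance = 3385.2 - 7477.0 = -4091.8
Services balance = 2383.4 - 3492.8 = -1109.4
Trade balance (goods + services) = -4091.8 + (-1109.4) = -5201.2
Net primary income = -215.6
Net secondary income = -302.2
Current account = -5201.2 + (-215.6) + (-302.2) = -5719.0
Financial account = -(-5719.0 + 112.9) = 5606.1

5606.1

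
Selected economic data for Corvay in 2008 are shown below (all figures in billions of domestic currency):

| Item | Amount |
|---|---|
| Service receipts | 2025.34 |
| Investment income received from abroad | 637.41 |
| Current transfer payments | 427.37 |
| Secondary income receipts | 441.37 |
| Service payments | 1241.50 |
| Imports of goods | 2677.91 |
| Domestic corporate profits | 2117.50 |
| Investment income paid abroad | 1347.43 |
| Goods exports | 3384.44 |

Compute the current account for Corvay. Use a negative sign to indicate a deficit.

794.35

Goods balance = 3384.44 - 2677.91 = 706.53
Services balance = 2025.34 - 1241.50 = 783.84
Trade balance (goods + services) = 706.53 + 783.84 = 1490.37
Net primary income = 637.41 - 1347.43 = -710.02
Net secondary income = 441.37 - 427.37 = 14.00
Current account = 1490.37 + (-710.02) + 14.00 = 794.35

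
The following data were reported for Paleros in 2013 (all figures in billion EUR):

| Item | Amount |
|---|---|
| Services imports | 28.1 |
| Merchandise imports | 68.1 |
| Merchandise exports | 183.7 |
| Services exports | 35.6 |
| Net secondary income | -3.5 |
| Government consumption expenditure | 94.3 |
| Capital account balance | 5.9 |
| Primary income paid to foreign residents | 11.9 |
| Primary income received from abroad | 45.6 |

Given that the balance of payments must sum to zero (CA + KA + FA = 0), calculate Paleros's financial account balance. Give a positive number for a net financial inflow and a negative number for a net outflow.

-159.2

Goods balance = 183.7 - 68.1 = 115.6
Services balance = 35.6 - 28.1 = 7.5
Trade balance (goods + services) = 115.6 + 7.5 = 123.1
Net primary income = 45.6 - 11.9 = 33.7
Net secondary income = -3.5
Current account = 123.1 + 33.7 + (-3.5) = 153.3
Financial account = -(153.3 + 5.9) = -159.2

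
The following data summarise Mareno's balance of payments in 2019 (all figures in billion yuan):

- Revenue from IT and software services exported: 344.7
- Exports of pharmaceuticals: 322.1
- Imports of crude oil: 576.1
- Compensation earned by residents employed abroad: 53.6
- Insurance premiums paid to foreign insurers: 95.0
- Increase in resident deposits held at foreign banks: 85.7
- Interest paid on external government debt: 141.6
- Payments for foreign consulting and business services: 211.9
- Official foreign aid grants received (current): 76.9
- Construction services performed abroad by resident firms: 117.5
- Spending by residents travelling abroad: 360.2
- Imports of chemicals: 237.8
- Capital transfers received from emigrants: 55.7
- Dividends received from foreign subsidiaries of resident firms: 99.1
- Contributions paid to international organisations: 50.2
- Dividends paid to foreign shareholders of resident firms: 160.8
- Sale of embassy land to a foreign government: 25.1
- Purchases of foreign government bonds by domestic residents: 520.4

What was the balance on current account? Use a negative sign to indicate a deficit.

-819.7

Goods: -576.1 + 322.1 - 237.8 = -491.8
Services: -95.0 - 211.9 + 344.7 + 117.5 - 360.2 = -204.9
Primary income: -160.8 - 141.6 + 53.6 + 99.1 = -149.7
Secondary income: -50.2 + 76.9 = 26.7
Current account = (-491.8) + (-204.9) + (-149.7) + 26.7 = -819.7
(Excluded from the current account — financial account: increase in resident deposits held at foreign banks 85.7, purchases of foreign government bonds by domestic residents 520.4; capital account: capital transfers received from emigrants 55.7, sale of embassy land to a foreign government 25.1.)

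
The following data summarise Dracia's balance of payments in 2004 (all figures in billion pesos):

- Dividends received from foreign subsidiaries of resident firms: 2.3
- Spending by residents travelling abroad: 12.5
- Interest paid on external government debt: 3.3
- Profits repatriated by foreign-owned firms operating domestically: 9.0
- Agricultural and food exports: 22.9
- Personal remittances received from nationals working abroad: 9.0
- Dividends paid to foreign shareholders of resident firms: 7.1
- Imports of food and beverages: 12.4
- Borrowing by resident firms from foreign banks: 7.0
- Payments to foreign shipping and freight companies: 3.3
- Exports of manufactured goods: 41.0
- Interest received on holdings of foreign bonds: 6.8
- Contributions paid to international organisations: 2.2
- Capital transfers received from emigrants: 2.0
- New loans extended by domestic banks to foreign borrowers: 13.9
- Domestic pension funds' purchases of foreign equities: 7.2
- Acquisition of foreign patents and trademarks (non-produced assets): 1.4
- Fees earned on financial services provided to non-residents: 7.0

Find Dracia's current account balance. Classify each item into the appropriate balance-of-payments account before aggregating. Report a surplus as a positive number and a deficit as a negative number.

39.2

Goods: 41.0 - 12.4 + 22.9 = 51.5
Services: 7.0 - 12.5 - 3.3 = -8.8
Primary income: -9.0 + 6.8 - 3.3 + 2.3 - 7.1 = -10.3
Secondary income: -2.2 + 9.0 = 6.8
Current account = 51.5 + (-8.8) + (-10.3) + 6.8 = 39.2
(Excluded from the current account — financial account: borrowing by resident firms from foreign banks 7.0, new loans extended by domestic banks to foreign borrowers 13.9, domestic pension funds' purchases of foreign equities 7.2; capital account: capital transfers received from emigrants 2.0, acquisition of foreign patents and trademarks (non-produced assets) 1.4.)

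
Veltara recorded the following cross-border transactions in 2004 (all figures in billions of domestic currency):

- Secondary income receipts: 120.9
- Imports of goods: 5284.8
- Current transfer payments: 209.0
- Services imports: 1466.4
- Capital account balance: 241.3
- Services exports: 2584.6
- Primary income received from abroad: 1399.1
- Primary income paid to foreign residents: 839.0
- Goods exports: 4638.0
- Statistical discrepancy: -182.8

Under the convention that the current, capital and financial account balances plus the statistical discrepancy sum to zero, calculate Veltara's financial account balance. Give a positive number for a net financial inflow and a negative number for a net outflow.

Goods balance = 4638.0 - 5284.8 = -646.8
Services balance = 2584.6 - 1466.4 = 1118.2
Trade balance (goods + services) = -646.8 + 1118.2 = 471.4
Net primary income = 1399.1 - 839.0 = 560.1
Net secondary income = 120.9 - 209.0 = -88.1
Current account = 471.4 + 560.1 + (-88.1) = 943.4
Financial account = -(943.4 + 241.3 + (-182.8)) = -1001.9

-1001.9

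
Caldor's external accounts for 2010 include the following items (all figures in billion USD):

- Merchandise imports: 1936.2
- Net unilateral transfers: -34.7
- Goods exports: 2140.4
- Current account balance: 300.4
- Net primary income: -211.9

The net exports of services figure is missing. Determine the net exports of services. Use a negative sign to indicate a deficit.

Current account = goods balance + services balance + net primary income + net secondary income
Sum of the known components = -42.4
Net exports of services = CA - (known components) = 300.4 - (-42.4) = 342.8

342.8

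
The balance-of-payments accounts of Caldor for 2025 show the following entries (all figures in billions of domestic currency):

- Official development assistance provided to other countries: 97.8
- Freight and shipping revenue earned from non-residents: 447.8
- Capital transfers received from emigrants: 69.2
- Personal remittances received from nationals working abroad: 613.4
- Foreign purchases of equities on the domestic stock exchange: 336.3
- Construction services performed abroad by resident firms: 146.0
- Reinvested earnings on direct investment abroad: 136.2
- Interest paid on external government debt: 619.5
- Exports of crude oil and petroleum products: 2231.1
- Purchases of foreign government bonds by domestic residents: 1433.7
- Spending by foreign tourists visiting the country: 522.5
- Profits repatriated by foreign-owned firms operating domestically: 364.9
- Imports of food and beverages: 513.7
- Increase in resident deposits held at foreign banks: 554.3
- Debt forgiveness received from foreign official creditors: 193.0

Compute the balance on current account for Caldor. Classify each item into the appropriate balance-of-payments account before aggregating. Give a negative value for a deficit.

Goods: 2231.1 - 513.7 = 1717.4
Services: 447.8 + 146.0 + 522.5 = 1116.3
Primary income: -619.5 - 364.9 + 136.2 = -848.2
Secondary income: -97.8 + 613.4 = 515.6
Current account = 1717.4 + 1116.3 + (-848.2) + 515.6 = 2501.1
(Excluded from the current account — capital account: capital transfers received from emigrants 69.2, debt forgiveness received from foreign official creditors 193.0; financial account: foreign purchases of equities on the domestic stock exchange 336.3, purchases of foreign government bonds by domestic residents 1433.7, increase in resident deposits held at foreign banks 554.3.)

2501.1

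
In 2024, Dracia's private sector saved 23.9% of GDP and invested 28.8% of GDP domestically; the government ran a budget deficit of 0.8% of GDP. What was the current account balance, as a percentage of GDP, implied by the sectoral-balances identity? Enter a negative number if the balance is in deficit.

-5.7

By the sectoral-balances identity, CA = (S_private - I) + (T - G).
Private balance = 23.9 - 28.8 = -4.9
Government balance (T - G) = -0.8
CA = -4.9 + (-0.8) = -5.7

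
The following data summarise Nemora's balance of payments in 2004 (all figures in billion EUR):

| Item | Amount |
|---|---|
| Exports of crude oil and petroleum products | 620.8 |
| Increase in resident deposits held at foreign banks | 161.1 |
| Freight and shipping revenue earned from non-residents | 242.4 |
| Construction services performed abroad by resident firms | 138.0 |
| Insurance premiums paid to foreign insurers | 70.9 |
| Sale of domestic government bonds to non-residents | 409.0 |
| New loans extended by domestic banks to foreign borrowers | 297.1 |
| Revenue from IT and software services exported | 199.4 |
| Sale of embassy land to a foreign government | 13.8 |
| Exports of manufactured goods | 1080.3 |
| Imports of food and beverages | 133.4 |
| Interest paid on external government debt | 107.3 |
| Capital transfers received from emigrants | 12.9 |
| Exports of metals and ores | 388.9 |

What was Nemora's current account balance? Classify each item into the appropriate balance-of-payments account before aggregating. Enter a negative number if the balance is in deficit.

2358.2

Goods: -133.4 + 1080.3 + 620.8 + 388.9 = 1956.6
Services: 199.4 - 70.9 + 242.4 + 138.0 = 508.9
Primary income: -107.3
Current account = 1956.6 + 508.9 + (-107.3) = 2358.2
(Excluded from the current account — financial account: increase in resident deposits held at foreign banks 161.1, sale of domestic government bonds to non-residents 409.0, new loans extended by domestic banks to foreign borrowers 297.1; capital account: sale of embassy land to a foreign government 13.8, capital transfers received from emigrants 12.9.)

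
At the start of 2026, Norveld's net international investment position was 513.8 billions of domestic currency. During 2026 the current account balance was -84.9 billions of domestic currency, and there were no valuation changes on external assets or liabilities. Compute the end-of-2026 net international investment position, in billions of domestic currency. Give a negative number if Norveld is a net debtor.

428.9

With no valuation effects, change in NIIP = current account = -84.9
End-of-year NIIP = 513.8 + (-84.9) = 428.9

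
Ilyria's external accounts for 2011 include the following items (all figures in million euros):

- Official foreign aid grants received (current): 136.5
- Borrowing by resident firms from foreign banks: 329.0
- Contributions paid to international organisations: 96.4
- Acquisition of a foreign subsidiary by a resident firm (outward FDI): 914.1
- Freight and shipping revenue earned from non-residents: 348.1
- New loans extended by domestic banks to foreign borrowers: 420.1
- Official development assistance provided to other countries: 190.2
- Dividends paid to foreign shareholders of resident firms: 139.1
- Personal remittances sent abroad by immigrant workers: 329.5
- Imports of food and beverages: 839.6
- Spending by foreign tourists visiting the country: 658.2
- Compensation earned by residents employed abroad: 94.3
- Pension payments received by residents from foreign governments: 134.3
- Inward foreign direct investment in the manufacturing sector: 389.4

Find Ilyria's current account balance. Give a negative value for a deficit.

-223.4

Goods: -839.6
Services: 348.1 + 658.2 = 1006.3
Primary income: -139.1 + 94.3 = -44.8
Secondary income: -96.4 - 190.2 + 134.3 - 329.5 + 136.5 = -345.3
Current account = (-839.6) + 1006.3 + (-44.8) + (-345.3) = -223.4
(Excluded from the current account — financial account: borrowing by resident firms from foreign banks 329.0, acquisition of a foreign subsidiary by a resident firm (outward FDI) 914.1, new loans extended by domestic banks to foreign borrowers 420.1, inward foreign direct investment in the manufacturing sector 389.4.)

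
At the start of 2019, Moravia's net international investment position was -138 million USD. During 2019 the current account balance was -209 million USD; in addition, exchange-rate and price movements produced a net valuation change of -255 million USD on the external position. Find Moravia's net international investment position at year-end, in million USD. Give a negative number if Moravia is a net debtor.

-602

Change in NIIP = current account + net valuation change = -209 + (-255) = -464
End-of-year NIIP = -138 + (-464) = -602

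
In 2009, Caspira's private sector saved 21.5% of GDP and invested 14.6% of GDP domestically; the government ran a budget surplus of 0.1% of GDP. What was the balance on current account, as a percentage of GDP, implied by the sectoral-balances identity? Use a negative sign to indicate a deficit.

7.0

By the sectoral-balances identity, CA = (S_private - I) + (T - G).
Private balance = 21.5 - 14.6 = 6.9
Government balance (T - G) = 0.1
CA = 6.9 + 0.1 = 7.0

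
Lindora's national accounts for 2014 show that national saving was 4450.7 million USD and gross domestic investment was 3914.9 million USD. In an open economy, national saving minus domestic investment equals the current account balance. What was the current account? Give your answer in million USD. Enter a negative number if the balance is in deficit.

S - I = CA (net lending to the rest of the world).
CA = S - I = 4450.7 - 3914.9 = 535.8

535.8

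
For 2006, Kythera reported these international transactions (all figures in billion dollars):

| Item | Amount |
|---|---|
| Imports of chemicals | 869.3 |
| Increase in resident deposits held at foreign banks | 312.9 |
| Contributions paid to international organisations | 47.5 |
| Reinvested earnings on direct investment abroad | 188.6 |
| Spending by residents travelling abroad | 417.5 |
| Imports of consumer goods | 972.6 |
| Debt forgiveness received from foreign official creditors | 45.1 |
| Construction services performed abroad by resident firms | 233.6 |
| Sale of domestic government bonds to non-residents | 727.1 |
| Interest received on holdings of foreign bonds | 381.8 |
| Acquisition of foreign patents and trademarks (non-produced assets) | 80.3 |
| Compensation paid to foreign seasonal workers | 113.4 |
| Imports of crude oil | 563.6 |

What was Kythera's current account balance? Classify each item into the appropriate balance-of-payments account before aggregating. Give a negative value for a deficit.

Goods: -869.3 - 972.6 - 563.6 = -2405.5
Services: 233.6 - 417.5 = -183.9
Primary income: -113.4 + 188.6 + 381.8 = 457.0
Secondary income: -47.5
Current account = (-2405.5) + (-183.9) + 457.0 + (-47.5) = -2179.9
(Excluded from the current account — financial account: increase in resident deposits held at foreign banks 312.9, sale of domestic government bonds to non-residents 727.1; capital account: debt forgiveness received from foreign official creditors 45.1, acquisition of foreign patents and trademarks (non-produced assets) 80.3.)

-2179.9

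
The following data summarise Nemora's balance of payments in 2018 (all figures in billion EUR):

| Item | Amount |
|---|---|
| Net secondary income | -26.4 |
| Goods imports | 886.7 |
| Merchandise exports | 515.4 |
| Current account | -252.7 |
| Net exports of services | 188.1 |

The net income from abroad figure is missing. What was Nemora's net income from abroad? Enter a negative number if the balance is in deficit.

Current account = goods balance + services balance + net primary income + net secondary income
Sum of the known components = -209.6
Net income from abroad = CA - (known components) = -252.7 - (-209.6) = -43.1

-43.1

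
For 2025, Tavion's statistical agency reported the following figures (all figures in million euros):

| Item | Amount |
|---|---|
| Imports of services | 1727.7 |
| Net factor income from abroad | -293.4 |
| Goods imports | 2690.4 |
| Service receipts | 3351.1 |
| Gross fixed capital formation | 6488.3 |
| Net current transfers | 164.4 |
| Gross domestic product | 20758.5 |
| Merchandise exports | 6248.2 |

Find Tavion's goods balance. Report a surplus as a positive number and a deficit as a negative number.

3557.8

Goods balance = 6248.2 - 2690.4 = 3557.8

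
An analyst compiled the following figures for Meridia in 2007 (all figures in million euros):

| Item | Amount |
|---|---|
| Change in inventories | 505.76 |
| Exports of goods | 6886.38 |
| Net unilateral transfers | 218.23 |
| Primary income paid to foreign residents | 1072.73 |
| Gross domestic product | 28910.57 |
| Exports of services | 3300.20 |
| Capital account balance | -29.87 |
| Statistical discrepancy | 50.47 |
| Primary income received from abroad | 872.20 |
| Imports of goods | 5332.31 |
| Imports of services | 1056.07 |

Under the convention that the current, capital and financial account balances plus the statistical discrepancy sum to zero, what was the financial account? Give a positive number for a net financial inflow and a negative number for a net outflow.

-3836.50

Goods balance = 6886.38 - 5332.31 = 1554.07
Services balance = 3300.20 - 1056.07 = 2244.13
Trade balance (goods + services) = 1554.07 + 2244.13 = 3798.20
Net primary income = 872.20 - 1072.73 = -200.53
Net secondary income = 218.23
Current account = 3798.20 + (-200.53) + 218.23 = 3815.90
Financial account = -(3815.90 + (-29.87) + 50.47) = -3836.50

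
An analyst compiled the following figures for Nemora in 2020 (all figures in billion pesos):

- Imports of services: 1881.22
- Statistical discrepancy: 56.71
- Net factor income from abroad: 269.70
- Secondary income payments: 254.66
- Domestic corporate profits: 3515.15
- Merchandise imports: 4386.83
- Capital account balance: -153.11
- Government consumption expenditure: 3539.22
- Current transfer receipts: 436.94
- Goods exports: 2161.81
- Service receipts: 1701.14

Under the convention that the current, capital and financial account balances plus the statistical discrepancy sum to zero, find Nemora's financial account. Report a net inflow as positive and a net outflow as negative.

Goods balance = 2161.81 - 4386.83 = -2225.02
Services balance = 1701.14 - 1881.22 = -180.08
Trade balance (goods + services) = -2225.02 + (-180.08) = -2405.10
Net primary income = 269.70
Net secondary income = 436.94 - 254.66 = 182.28
Current account = -2405.10 + 269.70 + 182.28 = -1953.12
Financial account = -(-1953.12 + (-153.11) + 56.71) = 2049.52

2049.52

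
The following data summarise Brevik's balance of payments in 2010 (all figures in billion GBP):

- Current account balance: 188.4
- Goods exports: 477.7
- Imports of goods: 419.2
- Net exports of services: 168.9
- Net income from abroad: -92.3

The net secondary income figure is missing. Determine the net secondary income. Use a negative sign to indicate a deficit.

53.3

Current account = goods balance + services balance + net primary income + net secondary income
Sum of the known components = 135.1
Net secondary income = CA - (known components) = 188.4 - 135.1 = 53.3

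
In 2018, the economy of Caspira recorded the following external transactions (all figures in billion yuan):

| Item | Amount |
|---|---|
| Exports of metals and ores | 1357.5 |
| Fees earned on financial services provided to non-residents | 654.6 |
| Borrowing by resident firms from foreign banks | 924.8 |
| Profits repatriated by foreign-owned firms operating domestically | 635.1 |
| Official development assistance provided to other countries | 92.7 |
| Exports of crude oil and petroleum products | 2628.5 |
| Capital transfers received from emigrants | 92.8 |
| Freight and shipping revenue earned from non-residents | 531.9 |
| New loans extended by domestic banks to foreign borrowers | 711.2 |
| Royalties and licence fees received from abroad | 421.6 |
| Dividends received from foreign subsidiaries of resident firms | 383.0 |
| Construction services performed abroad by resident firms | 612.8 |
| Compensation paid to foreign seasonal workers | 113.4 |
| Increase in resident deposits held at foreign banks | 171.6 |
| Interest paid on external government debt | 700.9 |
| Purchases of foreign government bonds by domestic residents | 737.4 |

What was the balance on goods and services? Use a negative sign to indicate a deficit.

Goods: 1357.5 + 2628.5 = 3986.0
Services: 531.9 + 654.6 + 612.8 + 421.6 = 2220.9
Trade balance = 3986.0 + 2220.9 = 6206.9
(Excluded from the trade balance — financial account: borrowing by resident firms from foreign banks 924.8, new loans extended by domestic banks to foreign borrowers 711.2, increase in resident deposits held at foreign banks 171.6, purchases of foreign government bonds by domestic residents 737.4; primary income: profits repatriated by foreign-owned firms operating domestically 635.1, dividends received from foreign subsidiaries of resident firms 383.0, compensation paid to foreign seasonal workers 113.4, interest paid on external government debt 700.9; secondary income: official development assistance provided to other countries 92.7; capital account: capital transfers received from emigrants 92.8.)

6206.9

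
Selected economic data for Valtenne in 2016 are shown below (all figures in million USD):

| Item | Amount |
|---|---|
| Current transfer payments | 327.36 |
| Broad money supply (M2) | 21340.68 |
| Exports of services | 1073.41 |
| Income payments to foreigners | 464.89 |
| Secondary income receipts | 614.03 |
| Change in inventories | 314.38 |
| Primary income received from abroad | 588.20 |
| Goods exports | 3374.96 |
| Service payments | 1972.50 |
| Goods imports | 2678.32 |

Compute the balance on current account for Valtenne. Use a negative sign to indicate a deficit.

Goods balance = 3374.96 - 2678.32 = 696.64
Services balance = 1073.41 - 1972.50 = -899.09
Trade balance (goods + services) = 696.64 + (-899.09) = -202.45
Net primary income = 588.20 - 464.89 = 123.31
Net secondary income = 614.03 - 327.36 = 286.67
Current account = -202.45 + 123.31 + 286.67 = 207.53

207.53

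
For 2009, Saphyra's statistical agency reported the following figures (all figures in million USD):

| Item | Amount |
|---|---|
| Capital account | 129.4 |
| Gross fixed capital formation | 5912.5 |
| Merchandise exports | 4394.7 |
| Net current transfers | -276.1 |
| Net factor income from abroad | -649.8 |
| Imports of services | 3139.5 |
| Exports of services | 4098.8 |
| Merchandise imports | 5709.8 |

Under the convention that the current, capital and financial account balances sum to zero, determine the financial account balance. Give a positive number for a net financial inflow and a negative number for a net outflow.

Goods balance = 4394.7 - 5709.8 = -1315.1
Services balance = 4098.8 - 3139.5 = 959.3
Trade balance (goods + services) = -1315.1 + 959.3 = -355.8
Net primary income = -649.8
Net secondary income = -276.1
Current account = -355.8 + (-649.8) + (-276.1) = -1281.7
Financial account = -(-1281.7 + 129.4) = 1152.3

1152.3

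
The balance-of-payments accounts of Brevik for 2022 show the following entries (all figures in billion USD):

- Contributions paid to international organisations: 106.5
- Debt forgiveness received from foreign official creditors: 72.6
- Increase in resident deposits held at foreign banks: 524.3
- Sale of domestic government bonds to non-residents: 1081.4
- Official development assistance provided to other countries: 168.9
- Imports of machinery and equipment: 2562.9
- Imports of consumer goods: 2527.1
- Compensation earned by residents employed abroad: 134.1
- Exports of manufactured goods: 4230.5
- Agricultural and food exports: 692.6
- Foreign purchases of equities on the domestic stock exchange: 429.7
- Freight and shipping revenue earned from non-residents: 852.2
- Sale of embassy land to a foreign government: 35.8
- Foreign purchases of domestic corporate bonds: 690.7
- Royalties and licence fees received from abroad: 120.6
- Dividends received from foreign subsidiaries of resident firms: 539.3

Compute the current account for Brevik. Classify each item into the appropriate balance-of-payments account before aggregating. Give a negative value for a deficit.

1203.9

Goods: 4230.5 - 2562.9 + 692.6 - 2527.1 = -166.9
Services: 852.2 + 120.6 = 972.8
Primary income: 134.1 + 539.3 = 673.4
Secondary income: -168.9 - 106.5 = -275.4
Current account = (-166.9) + 972.8 + 673.4 + (-275.4) = 1203.9
(Excluded from the current account — capital account: debt forgiveness received from foreign official creditors 72.6, sale of embassy land to a foreign government 35.8; financial account: increase in resident deposits held at foreign banks 524.3, sale of domestic government bonds to non-residents 1081.4, foreign purchases of equities on the domestic stock exchange 429.7, foreign purchases of domestic corporate bonds 690.7.)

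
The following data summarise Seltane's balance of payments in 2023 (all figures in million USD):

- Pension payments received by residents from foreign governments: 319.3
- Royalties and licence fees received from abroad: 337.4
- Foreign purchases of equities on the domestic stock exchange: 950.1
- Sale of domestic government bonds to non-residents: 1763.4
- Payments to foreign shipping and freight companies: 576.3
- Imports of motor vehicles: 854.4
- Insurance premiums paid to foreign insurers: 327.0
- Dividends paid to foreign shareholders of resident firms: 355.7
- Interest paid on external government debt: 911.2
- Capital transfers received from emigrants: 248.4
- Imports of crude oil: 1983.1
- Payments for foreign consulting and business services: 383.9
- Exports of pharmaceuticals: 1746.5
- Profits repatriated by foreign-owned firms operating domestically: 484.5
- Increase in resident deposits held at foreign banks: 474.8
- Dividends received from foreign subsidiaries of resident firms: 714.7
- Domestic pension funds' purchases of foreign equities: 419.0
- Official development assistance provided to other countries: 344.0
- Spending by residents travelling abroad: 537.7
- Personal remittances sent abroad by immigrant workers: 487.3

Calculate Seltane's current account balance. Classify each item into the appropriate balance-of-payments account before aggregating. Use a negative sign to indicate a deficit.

-4127.2

Goods: -1983.1 + 1746.5 - 854.4 = -1091.0
Services: -576.3 - 327.0 - 537.7 + 337.4 - 383.9 = -1487.5
Primary income: -355.7 - 911.2 + 714.7 - 484.5 = -1036.7
Secondary income: -344.0 - 487.3 + 319.3 = -512.0
Current account = (-1091.0) + (-1487.5) + (-1036.7) + (-512.0) = -4127.2
(Excluded from the current account — financial account: foreign purchases of equities on the domestic stock exchange 950.1, sale of domestic government bonds to non-residents 1763.4, increase in resident deposits held at foreign banks 474.8, domestic pension funds' purchases of foreign equities 419.0; capital account: capital transfers received from emigrants 248.4.)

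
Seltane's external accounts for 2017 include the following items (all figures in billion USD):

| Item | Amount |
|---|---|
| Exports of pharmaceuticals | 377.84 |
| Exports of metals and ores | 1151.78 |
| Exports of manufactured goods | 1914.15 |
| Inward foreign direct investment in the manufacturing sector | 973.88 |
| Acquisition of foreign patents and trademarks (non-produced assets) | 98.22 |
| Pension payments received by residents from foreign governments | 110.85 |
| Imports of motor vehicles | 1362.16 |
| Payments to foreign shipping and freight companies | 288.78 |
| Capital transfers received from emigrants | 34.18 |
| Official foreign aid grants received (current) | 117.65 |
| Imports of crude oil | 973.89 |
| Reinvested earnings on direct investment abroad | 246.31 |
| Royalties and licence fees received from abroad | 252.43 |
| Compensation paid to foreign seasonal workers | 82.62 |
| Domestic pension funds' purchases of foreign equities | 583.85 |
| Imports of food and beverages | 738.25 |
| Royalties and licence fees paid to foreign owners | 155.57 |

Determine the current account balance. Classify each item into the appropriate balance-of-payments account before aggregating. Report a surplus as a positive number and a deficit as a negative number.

569.74

Goods: 377.84 + 1914.15 - 1362.16 - 973.89 - 738.25 + 1151.78 = 369.47
Services: -155.57 - 288.78 + 252.43 = -191.92
Primary income: -82.62 + 246.31 = 163.69
Secondary income: 110.85 + 117.65 = 228.50
Current account = 369.47 + (-191.92) + 163.69 + 228.50 = 569.74
(Excluded from the current account — financial account: inward foreign direct investment in the manufacturing sector 973.88, domestic pension funds' purchases of foreign equities 583.85; capital account: acquisition of foreign patents and trademarks (non-produced assets) 98.22, capital transfers received from emigrants 34.18.)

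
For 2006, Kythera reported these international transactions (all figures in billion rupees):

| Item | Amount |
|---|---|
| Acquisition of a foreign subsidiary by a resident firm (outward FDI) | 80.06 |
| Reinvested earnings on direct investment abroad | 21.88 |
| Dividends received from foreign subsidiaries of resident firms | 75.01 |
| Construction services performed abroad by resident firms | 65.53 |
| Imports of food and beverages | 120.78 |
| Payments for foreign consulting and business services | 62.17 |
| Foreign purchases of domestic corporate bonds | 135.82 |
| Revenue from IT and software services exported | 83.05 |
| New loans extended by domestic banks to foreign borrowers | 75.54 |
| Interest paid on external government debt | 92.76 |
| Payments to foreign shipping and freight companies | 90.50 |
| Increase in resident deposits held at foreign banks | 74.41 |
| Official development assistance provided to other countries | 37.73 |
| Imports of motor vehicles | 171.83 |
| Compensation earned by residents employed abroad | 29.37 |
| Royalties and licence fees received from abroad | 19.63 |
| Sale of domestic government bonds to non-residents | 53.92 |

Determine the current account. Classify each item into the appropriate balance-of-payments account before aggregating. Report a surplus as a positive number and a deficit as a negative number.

Goods: -171.83 - 120.78 = -292.61
Services: -62.17 + 65.53 + 83.05 - 90.50 + 19.63 = 15.54
Primary income: 21.88 + 75.01 - 92.76 + 29.37 = 33.50
Secondary income: -37.73
Current account = (-292.61) + 15.54 + 33.50 + (-37.73) = -281.30
(Excluded from the current account — financial account: acquisition of a foreign subsidiary by a resident firm (outward FDI) 80.06, foreign purchases of domestic corporate bonds 135.82, new loans extended by domestic banks to foreign borrowers 75.54, increase in resident deposits held at foreign banks 74.41, sale of domestic government bonds to non-residents 53.92.)

-281.30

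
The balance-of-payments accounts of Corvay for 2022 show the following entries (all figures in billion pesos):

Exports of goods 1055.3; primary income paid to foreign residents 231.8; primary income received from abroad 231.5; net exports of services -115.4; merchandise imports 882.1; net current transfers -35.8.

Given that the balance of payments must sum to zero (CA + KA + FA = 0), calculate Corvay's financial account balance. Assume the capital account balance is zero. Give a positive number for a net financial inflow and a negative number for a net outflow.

-21.7

Goods balance = 1055.3 - 882.1 = 173.2
Services balance = -115.4
Trade balance (goods + services) = 173.2 + (-115.4) = 57.8
Net primary income = 231.5 - 231.8 = -0.3
Net secondary income = -35.8
Current account = 57.8 + (-0.3) + (-35.8) = 21.7
Financial account = -(21.7) = -21.7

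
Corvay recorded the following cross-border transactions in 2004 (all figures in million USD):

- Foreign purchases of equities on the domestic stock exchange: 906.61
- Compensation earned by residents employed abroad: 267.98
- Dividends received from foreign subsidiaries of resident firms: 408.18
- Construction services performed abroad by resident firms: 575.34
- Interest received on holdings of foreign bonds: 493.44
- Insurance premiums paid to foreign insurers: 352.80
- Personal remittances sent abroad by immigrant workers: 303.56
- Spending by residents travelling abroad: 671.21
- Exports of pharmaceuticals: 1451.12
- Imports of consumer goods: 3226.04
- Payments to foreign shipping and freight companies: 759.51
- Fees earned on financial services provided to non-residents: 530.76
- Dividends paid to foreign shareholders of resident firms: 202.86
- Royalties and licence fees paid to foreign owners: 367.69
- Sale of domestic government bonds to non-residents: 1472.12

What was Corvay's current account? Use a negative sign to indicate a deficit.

Goods: 1451.12 - 3226.04 = -1774.92
Services: -352.80 - 367.69 - 759.51 + 530.76 - 671.21 + 575.34 = -1045.11
Primary income: 408.18 - 202.86 + 493.44 + 267.98 = 966.74
Secondary income: -303.56
Current account = (-1774.92) + (-1045.11) + 966.74 + (-303.56) = -2156.85
(Excluded from the current account — financial account: foreign purchases of equities on the domestic stock exchange 906.61, sale of domestic government bonds to non-residents 1472.12.)

-2156.85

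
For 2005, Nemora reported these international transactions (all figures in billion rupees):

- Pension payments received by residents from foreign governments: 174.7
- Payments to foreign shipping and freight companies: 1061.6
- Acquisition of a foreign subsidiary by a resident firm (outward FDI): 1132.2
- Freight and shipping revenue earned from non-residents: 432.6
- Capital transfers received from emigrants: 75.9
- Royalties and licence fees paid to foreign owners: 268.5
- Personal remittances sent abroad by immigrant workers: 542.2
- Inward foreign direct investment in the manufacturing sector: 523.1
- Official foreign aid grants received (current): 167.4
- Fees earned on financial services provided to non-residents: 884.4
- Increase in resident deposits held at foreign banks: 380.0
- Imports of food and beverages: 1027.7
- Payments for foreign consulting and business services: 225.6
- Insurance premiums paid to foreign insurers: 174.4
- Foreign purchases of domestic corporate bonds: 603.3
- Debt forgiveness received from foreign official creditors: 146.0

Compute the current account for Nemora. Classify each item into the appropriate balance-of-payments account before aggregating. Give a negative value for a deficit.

-1640.9

Goods: -1027.7
Services: 884.4 - 225.6 - 174.4 - 1061.6 + 432.6 - 268.5 = -413.1
Secondary income: -542.2 + 167.4 + 174.7 = -200.1
Current account = (-1027.7) + (-413.1) + (-200.1) = -1640.9
(Excluded from the current account — financial account: acquisition of a foreign subsidiary by a resident firm (outward FDI) 1132.2, inward foreign direct investment in the manufacturing sector 523.1, increase in resident deposits held at foreign banks 380.0, foreign purchases of domestic corporate bonds 603.3; capital account: capital transfers received from emigrants 75.9, debt forgiveness received from foreign official creditors 146.0.)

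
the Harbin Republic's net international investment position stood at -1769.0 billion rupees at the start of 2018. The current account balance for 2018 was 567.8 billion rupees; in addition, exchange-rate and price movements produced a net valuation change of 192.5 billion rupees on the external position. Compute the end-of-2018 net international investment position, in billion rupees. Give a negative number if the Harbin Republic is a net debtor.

-1008.7

Change in NIIP = current account + net valuation change = 567.8 + 192.5 = 760.3
End-of-year NIIP = -1769.0 + 760.3 = -1008.7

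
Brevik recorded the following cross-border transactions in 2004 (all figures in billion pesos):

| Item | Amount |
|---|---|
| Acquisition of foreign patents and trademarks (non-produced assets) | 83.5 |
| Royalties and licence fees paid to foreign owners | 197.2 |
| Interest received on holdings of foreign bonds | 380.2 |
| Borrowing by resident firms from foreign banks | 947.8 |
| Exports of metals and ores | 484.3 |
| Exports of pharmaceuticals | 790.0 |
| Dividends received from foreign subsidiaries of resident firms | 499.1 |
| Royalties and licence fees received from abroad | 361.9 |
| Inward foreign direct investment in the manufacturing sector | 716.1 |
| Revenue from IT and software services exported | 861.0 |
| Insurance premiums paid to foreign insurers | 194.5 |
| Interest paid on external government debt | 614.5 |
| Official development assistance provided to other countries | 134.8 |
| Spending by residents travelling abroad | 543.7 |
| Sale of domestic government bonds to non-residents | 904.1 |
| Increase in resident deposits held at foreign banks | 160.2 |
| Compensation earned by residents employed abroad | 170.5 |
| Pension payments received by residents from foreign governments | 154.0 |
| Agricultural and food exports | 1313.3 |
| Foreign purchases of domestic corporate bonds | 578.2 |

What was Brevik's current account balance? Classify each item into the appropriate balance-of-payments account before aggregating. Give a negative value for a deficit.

3329.6

Goods: 484.3 + 790.0 + 1313.3 = 2587.6
Services: -197.2 - 543.7 + 361.9 + 861.0 - 194.5 = 287.5
Primary income: -614.5 + 380.2 + 170.5 + 499.1 = 435.3
Secondary income: 154.0 - 134.8 = 19.2
Current account = 2587.6 + 287.5 + 435.3 + 19.2 = 3329.6
(Excluded from the current account — capital account: acquisition of foreign patents and trademarks (non-produced assets) 83.5; financial account: borrowing by resident firms from foreign banks 947.8, inward foreign direct investment in the manufacturing sector 716.1, sale of domestic government bonds to non-residents 904.1, increase in resident deposits held at foreign banks 160.2, foreign purchases of domestic corporate bonds 578.2.)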